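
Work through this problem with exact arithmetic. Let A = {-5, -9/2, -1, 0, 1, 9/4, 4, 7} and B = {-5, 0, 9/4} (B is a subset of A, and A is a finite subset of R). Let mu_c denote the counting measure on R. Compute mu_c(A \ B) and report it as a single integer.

Counting measure assigns mu_c(E) = |E| (number of elements) when E is finite. For B subset A, A \ B is the set of elements of A not in B, so |A \ B| = |A| - |B|.
|A| = 8, |B| = 3, so mu_c(A \ B) = 8 - 3 = 5.

5


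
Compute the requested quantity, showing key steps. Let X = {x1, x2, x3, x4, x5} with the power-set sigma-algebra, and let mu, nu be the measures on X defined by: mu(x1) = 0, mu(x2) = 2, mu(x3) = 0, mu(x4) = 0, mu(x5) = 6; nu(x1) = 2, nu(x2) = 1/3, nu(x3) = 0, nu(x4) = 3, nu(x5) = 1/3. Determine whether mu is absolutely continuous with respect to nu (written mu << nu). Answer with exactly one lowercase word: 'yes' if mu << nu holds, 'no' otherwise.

mu << nu means: every nu-null measurable set is also mu-null; equivalently, for every atom x, if nu({x}) = 0 then mu({x}) = 0.
Checking each atom:
  x1: nu = 2 > 0 -> no constraint.
  x2: nu = 1/3 > 0 -> no constraint.
  x3: nu = 0, mu = 0 -> consistent with mu << nu.
  x4: nu = 3 > 0 -> no constraint.
  x5: nu = 1/3 > 0 -> no constraint.
No atom violates the condition. Therefore mu << nu.

yes


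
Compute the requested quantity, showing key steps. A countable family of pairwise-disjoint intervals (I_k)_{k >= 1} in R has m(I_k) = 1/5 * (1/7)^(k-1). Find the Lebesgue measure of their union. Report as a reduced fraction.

By countable additivity of the Lebesgue measure on pairwise disjoint measurable sets,
  m(union_{k >= 1} I_k) = sum_{k >= 1} m(I_k) = sum_{k >= 1} a * r^(k-1),
  with a = 1/5 and r = 1/7.
Since 0 < r = 1/7 < 1, the geometric series converges:
  sum_{k >= 1} a * r^(k-1) = a / (1 - r).
  = 1/5 / (1 - 1/7)
  = 1/5 / (6/7)
  = 7/30.

7/30


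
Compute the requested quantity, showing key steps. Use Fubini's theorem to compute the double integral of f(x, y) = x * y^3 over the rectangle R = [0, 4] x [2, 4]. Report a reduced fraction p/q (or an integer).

f(x, y) is a tensor product of a function of x and a function of y, and both factors are bounded continuous (hence Lebesgue integrable) on the rectangle, so Fubini's theorem applies:
  integral_R f d(m x m) = (integral_a1^b1 x dx) * (integral_a2^b2 y^3 dy).
Inner integral in x: integral_{0}^{4} x dx = (4^2 - 0^2)/2
  = 8.
Inner integral in y: integral_{2}^{4} y^3 dy = (4^4 - 2^4)/4
  = 60.
Product: (8) * (60) = 480.

480


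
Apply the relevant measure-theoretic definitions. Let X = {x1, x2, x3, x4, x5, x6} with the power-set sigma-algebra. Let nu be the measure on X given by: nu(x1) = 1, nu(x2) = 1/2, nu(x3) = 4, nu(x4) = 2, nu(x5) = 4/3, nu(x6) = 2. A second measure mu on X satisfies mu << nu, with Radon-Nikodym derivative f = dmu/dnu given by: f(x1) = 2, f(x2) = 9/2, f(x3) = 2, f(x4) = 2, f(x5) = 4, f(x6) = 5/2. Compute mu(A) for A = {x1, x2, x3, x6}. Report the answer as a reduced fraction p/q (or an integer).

By the defining property of the Radon-Nikodym derivative, for every measurable set A,
  mu(A) = integral_A f dnu.
Since nu is a discrete measure concentrated on the atoms of X, the integral over A reduces to the sum
  mu(A) = sum_{x in A} f(x) * nu({x}).
Computing each term:
  x1: f(x1) * nu(x1) = 2 * 1 = 2.
  x2: f(x2) * nu(x2) = 9/2 * 1/2 = 9/4.
  x3: f(x3) * nu(x3) = 2 * 4 = 8.
  x6: f(x6) * nu(x6) = 5/2 * 2 = 5.
Summing: mu(A) = 2 + 9/4 + 8 + 5 = 69/4.

69/4


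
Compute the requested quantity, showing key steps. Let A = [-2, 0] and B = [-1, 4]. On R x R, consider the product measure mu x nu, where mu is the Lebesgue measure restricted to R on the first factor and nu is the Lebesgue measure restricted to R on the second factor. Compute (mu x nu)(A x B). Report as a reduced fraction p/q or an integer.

For a measurable rectangle A x B, the product measure satisfies
  (mu x nu)(A x B) = mu(A) * nu(B).
  mu(A) = 2.
  nu(B) = 5.
  (mu x nu)(A x B) = 2 * 5 = 10.

10


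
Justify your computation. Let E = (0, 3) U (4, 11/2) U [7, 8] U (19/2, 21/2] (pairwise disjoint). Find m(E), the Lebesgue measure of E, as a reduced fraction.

For pairwise disjoint intervals, m(union_i I_i) = sum_i m(I_i),
and m is invariant under swapping open/closed endpoints (single points have measure 0).
So m(E) = sum_i (b_i - a_i).
  I_1 has length 3 - 0 = 3.
  I_2 has length 11/2 - 4 = 3/2.
  I_3 has length 8 - 7 = 1.
  I_4 has length 21/2 - 19/2 = 1.
Summing:
  m(E) = 3 + 3/2 + 1 + 1 = 13/2.

13/2


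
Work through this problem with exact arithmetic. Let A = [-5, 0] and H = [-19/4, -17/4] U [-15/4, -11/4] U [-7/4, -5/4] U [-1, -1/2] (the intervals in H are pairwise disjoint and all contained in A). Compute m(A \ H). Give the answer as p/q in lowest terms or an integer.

The ambient interval has length m(A) = 0 - (-5) = 5.
Since the holes are disjoint and sit inside A, by finite additivity
  m(H) = sum_i (b_i - a_i), and m(A \ H) = m(A) - m(H).
Computing the hole measures:
  m(H_1) = -17/4 - (-19/4) = 1/2.
  m(H_2) = -11/4 - (-15/4) = 1.
  m(H_3) = -5/4 - (-7/4) = 1/2.
  m(H_4) = -1/2 - (-1) = 1/2.
Summed: m(H) = 1/2 + 1 + 1/2 + 1/2 = 5/2.
So m(A \ H) = 5 - 5/2 = 5/2.

5/2


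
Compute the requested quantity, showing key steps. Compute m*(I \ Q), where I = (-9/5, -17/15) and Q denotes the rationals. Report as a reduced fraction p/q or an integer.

The interval I = (-9/5, -17/15) has m(I) = -17/15 - (-9/5) = 2/3 (endpoints are measure-zero, so open/closed/half-open agree). Write I = (I cap Q) u (I \ Q). The rationals in I are countable, so m*(I cap Q) = 0 (cover each rational by intervals whose total length is arbitrarily small). By countable subadditivity m*(I) <= m*(I cap Q) + m*(I \ Q), hence m*(I \ Q) >= m(I) = 2/3. The reverse inequality m*(I \ Q) <= m*(I) = 2/3 is trivial since (I \ Q) is a subset of I. Therefore m*(I \ Q) = 2/3.

2/3


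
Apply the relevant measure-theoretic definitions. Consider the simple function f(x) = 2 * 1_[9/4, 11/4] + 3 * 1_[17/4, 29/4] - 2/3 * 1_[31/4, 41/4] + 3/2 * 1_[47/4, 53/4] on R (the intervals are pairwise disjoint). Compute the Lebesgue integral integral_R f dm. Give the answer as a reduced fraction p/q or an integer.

For a simple function f = sum_i c_i * 1_{A_i} with disjoint A_i,
  integral f dm = sum_i c_i * m(A_i).
Lengths of the A_i:
  m(A_1) = 11/4 - 9/4 = 1/2.
  m(A_2) = 29/4 - 17/4 = 3.
  m(A_3) = 41/4 - 31/4 = 5/2.
  m(A_4) = 53/4 - 47/4 = 3/2.
Contributions c_i * m(A_i):
  (2) * (1/2) = 1.
  (3) * (3) = 9.
  (-2/3) * (5/2) = -5/3.
  (3/2) * (3/2) = 9/4.
Total: 1 + 9 - 5/3 + 9/4 = 127/12.

127/12


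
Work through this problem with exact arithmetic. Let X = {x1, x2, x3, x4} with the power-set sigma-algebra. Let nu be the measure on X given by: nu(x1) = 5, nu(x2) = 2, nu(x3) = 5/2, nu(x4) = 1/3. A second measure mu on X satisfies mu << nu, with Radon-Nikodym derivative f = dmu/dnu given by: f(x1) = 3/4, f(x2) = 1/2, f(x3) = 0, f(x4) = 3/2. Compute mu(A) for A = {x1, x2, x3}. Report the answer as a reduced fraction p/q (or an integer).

By the defining property of the Radon-Nikodym derivative, for every measurable set A,
  mu(A) = integral_A f dnu.
Since nu is a discrete measure concentrated on the atoms of X, the integral over A reduces to the sum
  mu(A) = sum_{x in A} f(x) * nu({x}).
Computing each term:
  x1: f(x1) * nu(x1) = 3/4 * 5 = 15/4.
  x2: f(x2) * nu(x2) = 1/2 * 2 = 1.
  x3: f(x3) * nu(x3) = 0 * 5/2 = 0.
Summing: mu(A) = 15/4 + 1 + 0 = 19/4.

19/4


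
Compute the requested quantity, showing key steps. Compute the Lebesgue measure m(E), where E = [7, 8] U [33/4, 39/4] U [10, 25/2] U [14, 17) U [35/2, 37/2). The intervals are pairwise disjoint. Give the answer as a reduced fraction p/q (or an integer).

For pairwise disjoint intervals, m(union_i I_i) = sum_i m(I_i),
and m is invariant under swapping open/closed endpoints (single points have measure 0).
So m(E) = sum_i (b_i - a_i).
  I_1 has length 8 - 7 = 1.
  I_2 has length 39/4 - 33/4 = 3/2.
  I_3 has length 25/2 - 10 = 5/2.
  I_4 has length 17 - 14 = 3.
  I_5 has length 37/2 - 35/2 = 1.
Summing:
  m(E) = 1 + 3/2 + 5/2 + 3 + 1 = 9.

9


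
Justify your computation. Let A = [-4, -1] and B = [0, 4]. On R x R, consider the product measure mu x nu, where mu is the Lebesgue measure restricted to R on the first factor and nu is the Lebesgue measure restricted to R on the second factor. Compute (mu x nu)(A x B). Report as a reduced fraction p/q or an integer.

For a measurable rectangle A x B, the product measure satisfies
  (mu x nu)(A x B) = mu(A) * nu(B).
  mu(A) = 3.
  nu(B) = 4.
  (mu x nu)(A x B) = 3 * 4 = 12.

12


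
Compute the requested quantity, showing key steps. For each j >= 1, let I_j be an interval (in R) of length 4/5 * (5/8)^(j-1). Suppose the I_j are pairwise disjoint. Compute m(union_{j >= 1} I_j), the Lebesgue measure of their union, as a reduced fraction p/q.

By countable additivity of the Lebesgue measure on pairwise disjoint measurable sets,
  m(union_{j >= 1} I_j) = sum_{j >= 1} m(I_j) = sum_{j >= 1} a * r^(j-1),
  with a = 4/5 and r = 5/8.
Since 0 < r = 5/8 < 1, the geometric series converges:
  sum_{j >= 1} a * r^(j-1) = a / (1 - r).
  = 4/5 / (1 - 5/8)
  = 4/5 / (3/8)
  = 32/15.

32/15


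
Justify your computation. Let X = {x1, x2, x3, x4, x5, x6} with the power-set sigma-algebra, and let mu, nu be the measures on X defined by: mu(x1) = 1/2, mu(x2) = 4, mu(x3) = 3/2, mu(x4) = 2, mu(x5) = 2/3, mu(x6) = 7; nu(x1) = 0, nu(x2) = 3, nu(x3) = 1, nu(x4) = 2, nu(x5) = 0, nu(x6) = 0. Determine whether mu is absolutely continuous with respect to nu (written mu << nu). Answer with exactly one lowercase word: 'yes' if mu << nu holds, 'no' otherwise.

mu << nu means: every nu-null measurable set is also mu-null; equivalently, for every atom x, if nu({x}) = 0 then mu({x}) = 0.
Checking each atom:
  x1: nu = 0, mu = 1/2 > 0 -> violates mu << nu.
  x2: nu = 3 > 0 -> no constraint.
  x3: nu = 1 > 0 -> no constraint.
  x4: nu = 2 > 0 -> no constraint.
  x5: nu = 0, mu = 2/3 > 0 -> violates mu << nu.
  x6: nu = 0, mu = 7 > 0 -> violates mu << nu.
The atom(s) x1, x5, x6 violate the condition (nu = 0 but mu > 0). Therefore mu is NOT absolutely continuous w.r.t. nu.

no


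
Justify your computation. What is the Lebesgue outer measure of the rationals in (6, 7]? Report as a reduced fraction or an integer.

The set Q cap (6, 7] is countable (a subset of the countable set Q). Lebesgue outer measure of any countable set is 0: each singleton {q} has m*({q}) = 0, and by countable subadditivity m*(union_k {q_k}) <= sum_k m*({q_k}) = sum_k 0 = 0. The reverse inequality m*(E) >= 0 is automatic. So m*(Q cap (6, 7]) = 0.

0


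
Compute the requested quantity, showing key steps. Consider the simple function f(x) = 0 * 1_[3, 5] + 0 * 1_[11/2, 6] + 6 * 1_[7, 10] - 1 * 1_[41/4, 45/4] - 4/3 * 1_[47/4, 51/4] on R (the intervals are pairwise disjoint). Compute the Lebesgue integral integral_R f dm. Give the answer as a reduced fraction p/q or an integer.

For a simple function f = sum_i c_i * 1_{A_i} with disjoint A_i,
  integral f dm = sum_i c_i * m(A_i).
Lengths of the A_i:
  m(A_1) = 5 - 3 = 2.
  m(A_2) = 6 - 11/2 = 1/2.
  m(A_3) = 10 - 7 = 3.
  m(A_4) = 45/4 - 41/4 = 1.
  m(A_5) = 51/4 - 47/4 = 1.
Contributions c_i * m(A_i):
  (0) * (2) = 0.
  (0) * (1/2) = 0.
  (6) * (3) = 18.
  (-1) * (1) = -1.
  (-4/3) * (1) = -4/3.
Total: 0 + 0 + 18 - 1 - 4/3 = 47/3.

47/3


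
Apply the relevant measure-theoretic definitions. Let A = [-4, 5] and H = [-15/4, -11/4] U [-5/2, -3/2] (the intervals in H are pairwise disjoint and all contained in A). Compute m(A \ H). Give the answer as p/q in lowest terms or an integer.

The ambient interval has length m(A) = 5 - (-4) = 9.
Since the holes are disjoint and sit inside A, by finite additivity
  m(H) = sum_i (b_i - a_i), and m(A \ H) = m(A) - m(H).
Computing the hole measures:
  m(H_1) = -11/4 - (-15/4) = 1.
  m(H_2) = -3/2 - (-5/2) = 1.
Summed: m(H) = 1 + 1 = 2.
So m(A \ H) = 9 - 2 = 7.

7


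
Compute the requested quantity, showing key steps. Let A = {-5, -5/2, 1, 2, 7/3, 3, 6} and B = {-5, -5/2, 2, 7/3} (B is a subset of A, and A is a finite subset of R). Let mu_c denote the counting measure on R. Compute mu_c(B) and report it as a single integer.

Counting measure assigns mu_c(E) = |E| (number of elements) when E is finite.
B has 4 element(s), so mu_c(B) = 4.

4


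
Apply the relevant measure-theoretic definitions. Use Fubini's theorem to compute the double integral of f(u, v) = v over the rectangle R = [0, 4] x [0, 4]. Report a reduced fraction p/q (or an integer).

f(u, v) is a tensor product of a function of u and a function of v, and both factors are bounded continuous (hence Lebesgue integrable) on the rectangle, so Fubini's theorem applies:
  integral_R f d(m x m) = (integral_a1^b1 1 du) * (integral_a2^b2 v dv).
Inner integral in u: integral_{0}^{4} 1 du = (4^1 - 0^1)/1
  = 4.
Inner integral in v: integral_{0}^{4} v dv = (4^2 - 0^2)/2
  = 8.
Product: (4) * (8) = 32.

32


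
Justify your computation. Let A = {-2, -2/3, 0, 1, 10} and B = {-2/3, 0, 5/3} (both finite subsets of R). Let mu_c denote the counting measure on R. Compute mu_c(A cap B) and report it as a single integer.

Counting measure on a finite set equals cardinality. mu_c(A cap B) = |A cap B| (elements appearing in both).
Enumerating the elements of A that also lie in B gives 2 element(s).
So mu_c(A cap B) = 2.

2


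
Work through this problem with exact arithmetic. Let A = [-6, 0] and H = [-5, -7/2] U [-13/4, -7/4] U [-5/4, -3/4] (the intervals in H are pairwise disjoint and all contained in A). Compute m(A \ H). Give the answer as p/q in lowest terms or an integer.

The ambient interval has length m(A) = 0 - (-6) = 6.
Since the holes are disjoint and sit inside A, by finite additivity
  m(H) = sum_i (b_i - a_i), and m(A \ H) = m(A) - m(H).
Computing the hole measures:
  m(H_1) = -7/2 - (-5) = 3/2.
  m(H_2) = -7/4 - (-13/4) = 3/2.
  m(H_3) = -3/4 - (-5/4) = 1/2.
Summed: m(H) = 3/2 + 3/2 + 1/2 = 7/2.
So m(A \ H) = 6 - 7/2 = 5/2.

5/2


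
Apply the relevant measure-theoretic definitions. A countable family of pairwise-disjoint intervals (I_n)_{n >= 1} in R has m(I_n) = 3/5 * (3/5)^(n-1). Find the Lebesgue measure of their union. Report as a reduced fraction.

By countable additivity of the Lebesgue measure on pairwise disjoint measurable sets,
  m(union_{n >= 1} I_n) = sum_{n >= 1} m(I_n) = sum_{n >= 1} a * r^(n-1),
  with a = 3/5 and r = 3/5.
Since 0 < r = 3/5 < 1, the geometric series converges:
  sum_{n >= 1} a * r^(n-1) = a / (1 - r).
  = 3/5 / (1 - 3/5)
  = 3/5 / (2/5)
  = 3/2.

3/2


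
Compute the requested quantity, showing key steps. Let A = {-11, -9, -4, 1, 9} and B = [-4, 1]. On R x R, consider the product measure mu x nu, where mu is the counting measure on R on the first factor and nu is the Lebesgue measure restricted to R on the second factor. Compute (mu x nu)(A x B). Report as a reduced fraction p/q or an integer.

For a measurable rectangle A x B, the product measure satisfies
  (mu x nu)(A x B) = mu(A) * nu(B).
  mu(A) = 5.
  nu(B) = 5.
  (mu x nu)(A x B) = 5 * 5 = 25.

25


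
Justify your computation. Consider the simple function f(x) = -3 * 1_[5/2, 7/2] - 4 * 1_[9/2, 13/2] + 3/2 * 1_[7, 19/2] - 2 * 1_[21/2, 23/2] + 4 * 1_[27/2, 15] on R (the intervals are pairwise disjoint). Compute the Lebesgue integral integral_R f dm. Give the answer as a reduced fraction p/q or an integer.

For a simple function f = sum_i c_i * 1_{A_i} with disjoint A_i,
  integral f dm = sum_i c_i * m(A_i).
Lengths of the A_i:
  m(A_1) = 7/2 - 5/2 = 1.
  m(A_2) = 13/2 - 9/2 = 2.
  m(A_3) = 19/2 - 7 = 5/2.
  m(A_4) = 23/2 - 21/2 = 1.
  m(A_5) = 15 - 27/2 = 3/2.
Contributions c_i * m(A_i):
  (-3) * (1) = -3.
  (-4) * (2) = -8.
  (3/2) * (5/2) = 15/4.
  (-2) * (1) = -2.
  (4) * (3/2) = 6.
Total: -3 - 8 + 15/4 - 2 + 6 = -13/4.

-13/4


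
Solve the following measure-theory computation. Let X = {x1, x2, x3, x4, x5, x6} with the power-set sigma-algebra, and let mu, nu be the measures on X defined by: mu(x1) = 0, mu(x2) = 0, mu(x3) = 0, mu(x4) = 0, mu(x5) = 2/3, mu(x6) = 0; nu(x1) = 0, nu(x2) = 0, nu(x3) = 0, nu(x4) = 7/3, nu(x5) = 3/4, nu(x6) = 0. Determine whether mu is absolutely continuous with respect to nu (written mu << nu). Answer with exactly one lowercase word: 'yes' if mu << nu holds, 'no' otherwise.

mu << nu means: every nu-null measurable set is also mu-null; equivalently, for every atom x, if nu({x}) = 0 then mu({x}) = 0.
Checking each atom:
  x1: nu = 0, mu = 0 -> consistent with mu << nu.
  x2: nu = 0, mu = 0 -> consistent with mu << nu.
  x3: nu = 0, mu = 0 -> consistent with mu << nu.
  x4: nu = 7/3 > 0 -> no constraint.
  x5: nu = 3/4 > 0 -> no constraint.
  x6: nu = 0, mu = 0 -> consistent with mu << nu.
No atom violates the condition. Therefore mu << nu.

yes


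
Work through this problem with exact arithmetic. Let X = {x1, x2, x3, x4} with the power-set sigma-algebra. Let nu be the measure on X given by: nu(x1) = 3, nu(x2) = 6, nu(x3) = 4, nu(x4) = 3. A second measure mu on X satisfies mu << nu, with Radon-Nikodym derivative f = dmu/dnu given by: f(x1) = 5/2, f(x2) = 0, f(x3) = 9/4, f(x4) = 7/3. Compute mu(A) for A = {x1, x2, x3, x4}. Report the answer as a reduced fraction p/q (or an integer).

By the defining property of the Radon-Nikodym derivative, for every measurable set A,
  mu(A) = integral_A f dnu.
Since nu is a discrete measure concentrated on the atoms of X, the integral over A reduces to the sum
  mu(A) = sum_{x in A} f(x) * nu({x}).
Computing each term:
  x1: f(x1) * nu(x1) = 5/2 * 3 = 15/2.
  x2: f(x2) * nu(x2) = 0 * 6 = 0.
  x3: f(x3) * nu(x3) = 9/4 * 4 = 9.
  x4: f(x4) * nu(x4) = 7/3 * 3 = 7.
Summing: mu(A) = 15/2 + 0 + 9 + 7 = 47/2.

47/2


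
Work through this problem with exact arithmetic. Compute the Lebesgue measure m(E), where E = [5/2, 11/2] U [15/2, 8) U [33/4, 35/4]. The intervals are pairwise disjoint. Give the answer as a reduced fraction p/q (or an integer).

For pairwise disjoint intervals, m(union_i I_i) = sum_i m(I_i),
and m is invariant under swapping open/closed endpoints (single points have measure 0).
So m(E) = sum_i (b_i - a_i).
  I_1 has length 11/2 - 5/2 = 3.
  I_2 has length 8 - 15/2 = 1/2.
  I_3 has length 35/4 - 33/4 = 1/2.
Summing:
  m(E) = 3 + 1/2 + 1/2 = 4.

4


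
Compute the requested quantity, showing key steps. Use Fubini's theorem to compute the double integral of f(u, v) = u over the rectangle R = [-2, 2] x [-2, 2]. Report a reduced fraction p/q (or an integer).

f(u, v) is a tensor product of a function of u and a function of v, and both factors are bounded continuous (hence Lebesgue integrable) on the rectangle, so Fubini's theorem applies:
  integral_R f d(m x m) = (integral_a1^b1 u du) * (integral_a2^b2 1 dv).
Inner integral in u: integral_{-2}^{2} u du = (2^2 - (-2)^2)/2
  = 0.
Inner integral in v: integral_{-2}^{2} 1 dv = (2^1 - (-2)^1)/1
  = 4.
Product: (0) * (4) = 0.

0


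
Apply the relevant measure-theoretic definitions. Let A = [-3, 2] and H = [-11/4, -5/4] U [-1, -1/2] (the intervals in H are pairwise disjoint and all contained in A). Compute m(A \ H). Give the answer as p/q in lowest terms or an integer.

The ambient interval has length m(A) = 2 - (-3) = 5.
Since the holes are disjoint and sit inside A, by finite additivity
  m(H) = sum_i (b_i - a_i), and m(A \ H) = m(A) - m(H).
Computing the hole measures:
  m(H_1) = -5/4 - (-11/4) = 3/2.
  m(H_2) = -1/2 - (-1) = 1/2.
Summed: m(H) = 3/2 + 1/2 = 2.
So m(A \ H) = 5 - 2 = 3.

3


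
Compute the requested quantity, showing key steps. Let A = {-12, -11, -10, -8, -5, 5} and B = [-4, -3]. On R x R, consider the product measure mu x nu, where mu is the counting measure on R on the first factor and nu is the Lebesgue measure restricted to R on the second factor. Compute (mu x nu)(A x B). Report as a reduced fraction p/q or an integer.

For a measurable rectangle A x B, the product measure satisfies
  (mu x nu)(A x B) = mu(A) * nu(B).
  mu(A) = 6.
  nu(B) = 1.
  (mu x nu)(A x B) = 6 * 1 = 6.

6


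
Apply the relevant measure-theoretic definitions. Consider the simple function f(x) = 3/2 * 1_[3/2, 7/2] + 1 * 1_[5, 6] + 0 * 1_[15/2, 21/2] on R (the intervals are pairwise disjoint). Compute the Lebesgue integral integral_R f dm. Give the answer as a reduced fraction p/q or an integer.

For a simple function f = sum_i c_i * 1_{A_i} with disjoint A_i,
  integral f dm = sum_i c_i * m(A_i).
Lengths of the A_i:
  m(A_1) = 7/2 - 3/2 = 2.
  m(A_2) = 6 - 5 = 1.
  m(A_3) = 21/2 - 15/2 = 3.
Contributions c_i * m(A_i):
  (3/2) * (2) = 3.
  (1) * (1) = 1.
  (0) * (3) = 0.
Total: 3 + 1 + 0 = 4.

4


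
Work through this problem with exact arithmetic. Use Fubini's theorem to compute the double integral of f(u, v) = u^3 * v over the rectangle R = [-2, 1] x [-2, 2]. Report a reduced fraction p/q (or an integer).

f(u, v) is a tensor product of a function of u and a function of v, and both factors are bounded continuous (hence Lebesgue integrable) on the rectangle, so Fubini's theorem applies:
  integral_R f d(m x m) = (integral_a1^b1 u^3 du) * (integral_a2^b2 v dv).
Inner integral in u: integral_{-2}^{1} u^3 du = (1^4 - (-2)^4)/4
  = -15/4.
Inner integral in v: integral_{-2}^{2} v dv = (2^2 - (-2)^2)/2
  = 0.
Product: (-15/4) * (0) = 0.

0


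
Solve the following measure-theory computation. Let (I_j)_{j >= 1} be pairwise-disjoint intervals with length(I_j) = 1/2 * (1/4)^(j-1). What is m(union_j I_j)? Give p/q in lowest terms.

By countable additivity of the Lebesgue measure on pairwise disjoint measurable sets,
  m(union_{j >= 1} I_j) = sum_{j >= 1} m(I_j) = sum_{j >= 1} a * r^(j-1),
  with a = 1/2 and r = 1/4.
Since 0 < r = 1/4 < 1, the geometric series converges:
  sum_{j >= 1} a * r^(j-1) = a / (1 - r).
  = 1/2 / (1 - 1/4)
  = 1/2 / (3/4)
  = 2/3.

2/3


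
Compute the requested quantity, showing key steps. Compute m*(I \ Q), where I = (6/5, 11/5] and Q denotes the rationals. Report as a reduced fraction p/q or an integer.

The interval I = (6/5, 11/5] has m(I) = 11/5 - 6/5 = 1 (endpoints are measure-zero, so open/closed/half-open agree). Write I = (I cap Q) u (I \ Q). The rationals in I are countable, so m*(I cap Q) = 0 (cover each rational by intervals whose total length is arbitrarily small). By countable subadditivity m*(I) <= m*(I cap Q) + m*(I \ Q), hence m*(I \ Q) >= m(I) = 1. The reverse inequality m*(I \ Q) <= m*(I) = 1 is trivial since (I \ Q) is a subset of I. Therefore m*(I \ Q) = 1.

1


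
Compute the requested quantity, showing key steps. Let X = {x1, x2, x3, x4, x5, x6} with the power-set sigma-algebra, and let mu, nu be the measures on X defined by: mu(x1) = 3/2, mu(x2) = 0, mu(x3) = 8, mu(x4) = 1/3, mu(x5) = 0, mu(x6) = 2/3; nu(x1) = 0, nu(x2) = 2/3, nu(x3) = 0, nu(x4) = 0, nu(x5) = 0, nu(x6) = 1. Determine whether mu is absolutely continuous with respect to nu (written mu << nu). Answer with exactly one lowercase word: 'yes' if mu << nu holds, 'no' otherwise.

mu << nu means: every nu-null measurable set is also mu-null; equivalently, for every atom x, if nu({x}) = 0 then mu({x}) = 0.
Checking each atom:
  x1: nu = 0, mu = 3/2 > 0 -> violates mu << nu.
  x2: nu = 2/3 > 0 -> no constraint.
  x3: nu = 0, mu = 8 > 0 -> violates mu << nu.
  x4: nu = 0, mu = 1/3 > 0 -> violates mu << nu.
  x5: nu = 0, mu = 0 -> consistent with mu << nu.
  x6: nu = 1 > 0 -> no constraint.
The atom(s) x1, x3, x4 violate the condition (nu = 0 but mu > 0). Therefore mu is NOT absolutely continuous w.r.t. nu.

no


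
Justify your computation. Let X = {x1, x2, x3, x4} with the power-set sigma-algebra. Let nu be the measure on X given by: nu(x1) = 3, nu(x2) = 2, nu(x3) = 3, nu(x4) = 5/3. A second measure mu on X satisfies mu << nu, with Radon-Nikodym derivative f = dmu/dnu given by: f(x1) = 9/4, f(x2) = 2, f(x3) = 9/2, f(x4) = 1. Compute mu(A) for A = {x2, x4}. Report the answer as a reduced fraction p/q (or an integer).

By the defining property of the Radon-Nikodym derivative, for every measurable set A,
  mu(A) = integral_A f dnu.
Since nu is a discrete measure concentrated on the atoms of X, the integral over A reduces to the sum
  mu(A) = sum_{x in A} f(x) * nu({x}).
Computing each term:
  x2: f(x2) * nu(x2) = 2 * 2 = 4.
  x4: f(x4) * nu(x4) = 1 * 5/3 = 5/3.
Summing: mu(A) = 4 + 5/3 = 17/3.

17/3


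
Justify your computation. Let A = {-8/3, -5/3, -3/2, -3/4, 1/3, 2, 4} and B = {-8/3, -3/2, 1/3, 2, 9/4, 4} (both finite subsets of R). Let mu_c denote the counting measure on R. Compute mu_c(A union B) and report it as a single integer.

Counting measure on a finite set equals cardinality. By inclusion-exclusion, |A union B| = |A| + |B| - |A cap B|.
|A| = 7, |B| = 6, |A cap B| = 5.
So mu_c(A union B) = 7 + 6 - 5 = 8.

8


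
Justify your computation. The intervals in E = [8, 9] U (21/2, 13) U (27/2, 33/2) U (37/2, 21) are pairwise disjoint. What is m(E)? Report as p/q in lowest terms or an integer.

For pairwise disjoint intervals, m(union_i I_i) = sum_i m(I_i),
and m is invariant under swapping open/closed endpoints (single points have measure 0).
So m(E) = sum_i (b_i - a_i).
  I_1 has length 9 - 8 = 1.
  I_2 has length 13 - 21/2 = 5/2.
  I_3 has length 33/2 - 27/2 = 3.
  I_4 has length 21 - 37/2 = 5/2.
Summing:
  m(E) = 1 + 5/2 + 3 + 5/2 = 9.

9


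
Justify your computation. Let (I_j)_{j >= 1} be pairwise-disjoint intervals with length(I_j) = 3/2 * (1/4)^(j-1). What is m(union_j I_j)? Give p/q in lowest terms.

By countable additivity of the Lebesgue measure on pairwise disjoint measurable sets,
  m(union_{j >= 1} I_j) = sum_{j >= 1} m(I_j) = sum_{j >= 1} a * r^(j-1),
  with a = 3/2 and r = 1/4.
Since 0 < r = 1/4 < 1, the geometric series converges:
  sum_{j >= 1} a * r^(j-1) = a / (1 - r).
  = 3/2 / (1 - 1/4)
  = 3/2 / (3/4)
  = 2.

2


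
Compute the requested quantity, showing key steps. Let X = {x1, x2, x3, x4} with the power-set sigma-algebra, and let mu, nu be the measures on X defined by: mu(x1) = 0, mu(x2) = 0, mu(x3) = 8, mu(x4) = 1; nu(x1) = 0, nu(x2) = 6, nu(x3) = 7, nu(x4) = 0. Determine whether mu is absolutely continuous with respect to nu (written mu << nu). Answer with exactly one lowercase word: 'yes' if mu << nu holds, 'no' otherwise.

mu << nu means: every nu-null measurable set is also mu-null; equivalently, for every atom x, if nu({x}) = 0 then mu({x}) = 0.
Checking each atom:
  x1: nu = 0, mu = 0 -> consistent with mu << nu.
  x2: nu = 6 > 0 -> no constraint.
  x3: nu = 7 > 0 -> no constraint.
  x4: nu = 0, mu = 1 > 0 -> violates mu << nu.
The atom(s) x4 violate the condition (nu = 0 but mu > 0). Therefore mu is NOT absolutely continuous w.r.t. nu.

no


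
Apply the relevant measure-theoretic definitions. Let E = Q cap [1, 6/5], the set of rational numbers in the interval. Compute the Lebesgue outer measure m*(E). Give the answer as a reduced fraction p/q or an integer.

E = Q cap [1, 6/5] is a subset of Q, which is countable. Enumerate Q = {q_1, q_2, ...}; for any eps > 0, cover q_k by the open interval (q_k - eps/2^(k+1), q_k + eps/2^(k+1)), of length eps/2^k. The total cover length is sum_{k>=1} eps/2^k = eps. Hence m*(E) <= m*(Q) <= eps for every eps > 0, and since outer measure is non-negative, m*(E) = 0.

0


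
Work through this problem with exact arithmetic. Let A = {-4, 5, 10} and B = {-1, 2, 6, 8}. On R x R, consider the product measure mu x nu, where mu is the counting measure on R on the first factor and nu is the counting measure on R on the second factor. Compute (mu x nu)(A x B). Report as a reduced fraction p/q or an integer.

For a measurable rectangle A x B, the product measure satisfies
  (mu x nu)(A x B) = mu(A) * nu(B).
  mu(A) = 3.
  nu(B) = 4.
  (mu x nu)(A x B) = 3 * 4 = 12.

12


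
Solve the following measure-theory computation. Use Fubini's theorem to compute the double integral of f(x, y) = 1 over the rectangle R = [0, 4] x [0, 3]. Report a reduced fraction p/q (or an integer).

f(x, y) is a tensor product of a function of x and a function of y, and both factors are bounded continuous (hence Lebesgue integrable) on the rectangle, so Fubini's theorem applies:
  integral_R f d(m x m) = (integral_a1^b1 1 dx) * (integral_a2^b2 1 dy).
Inner integral in x: integral_{0}^{4} 1 dx = (4^1 - 0^1)/1
  = 4.
Inner integral in y: integral_{0}^{3} 1 dy = (3^1 - 0^1)/1
  = 3.
Product: (4) * (3) = 12.

12


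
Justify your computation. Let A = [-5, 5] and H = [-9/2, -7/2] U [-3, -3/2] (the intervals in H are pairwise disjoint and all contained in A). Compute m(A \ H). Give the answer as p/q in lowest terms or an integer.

The ambient interval has length m(A) = 5 - (-5) = 10.
Since the holes are disjoint and sit inside A, by finite additivity
  m(H) = sum_i (b_i - a_i), and m(A \ H) = m(A) - m(H).
Computing the hole measures:
  m(H_1) = -7/2 - (-9/2) = 1.
  m(H_2) = -3/2 - (-3) = 3/2.
Summed: m(H) = 1 + 3/2 = 5/2.
So m(A \ H) = 10 - 5/2 = 15/2.

15/2


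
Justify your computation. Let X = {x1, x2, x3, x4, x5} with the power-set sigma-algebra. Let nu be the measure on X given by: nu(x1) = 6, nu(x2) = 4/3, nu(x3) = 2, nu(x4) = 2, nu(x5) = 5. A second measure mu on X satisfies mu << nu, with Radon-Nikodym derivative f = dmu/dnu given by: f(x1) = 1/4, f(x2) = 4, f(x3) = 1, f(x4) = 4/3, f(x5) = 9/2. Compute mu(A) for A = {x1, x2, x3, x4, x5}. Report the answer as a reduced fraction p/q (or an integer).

By the defining property of the Radon-Nikodym derivative, for every measurable set A,
  mu(A) = integral_A f dnu.
Since nu is a discrete measure concentrated on the atoms of X, the integral over A reduces to the sum
  mu(A) = sum_{x in A} f(x) * nu({x}).
Computing each term:
  x1: f(x1) * nu(x1) = 1/4 * 6 = 3/2.
  x2: f(x2) * nu(x2) = 4 * 4/3 = 16/3.
  x3: f(x3) * nu(x3) = 1 * 2 = 2.
  x4: f(x4) * nu(x4) = 4/3 * 2 = 8/3.
  x5: f(x5) * nu(x5) = 9/2 * 5 = 45/2.
Summing: mu(A) = 3/2 + 16/3 + 2 + 8/3 + 45/2 = 34.

34


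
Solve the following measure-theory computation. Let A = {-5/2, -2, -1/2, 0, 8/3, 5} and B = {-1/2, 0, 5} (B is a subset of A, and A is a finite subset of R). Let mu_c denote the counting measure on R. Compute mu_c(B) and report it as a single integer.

Counting measure assigns mu_c(E) = |E| (number of elements) when E is finite.
B has 3 element(s), so mu_c(B) = 3.

3


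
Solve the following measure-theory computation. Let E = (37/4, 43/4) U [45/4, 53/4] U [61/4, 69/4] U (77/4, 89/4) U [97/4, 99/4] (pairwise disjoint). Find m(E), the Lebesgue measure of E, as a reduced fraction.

For pairwise disjoint intervals, m(union_i I_i) = sum_i m(I_i),
and m is invariant under swapping open/closed endpoints (single points have measure 0).
So m(E) = sum_i (b_i - a_i).
  I_1 has length 43/4 - 37/4 = 3/2.
  I_2 has length 53/4 - 45/4 = 2.
  I_3 has length 69/4 - 61/4 = 2.
  I_4 has length 89/4 - 77/4 = 3.
  I_5 has length 99/4 - 97/4 = 1/2.
Summing:
  m(E) = 3/2 + 2 + 2 + 3 + 1/2 = 9.

9


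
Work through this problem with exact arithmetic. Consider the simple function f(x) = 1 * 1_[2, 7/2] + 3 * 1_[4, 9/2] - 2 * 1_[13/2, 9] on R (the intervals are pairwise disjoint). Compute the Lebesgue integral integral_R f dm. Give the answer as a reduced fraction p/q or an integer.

For a simple function f = sum_i c_i * 1_{A_i} with disjoint A_i,
  integral f dm = sum_i c_i * m(A_i).
Lengths of the A_i:
  m(A_1) = 7/2 - 2 = 3/2.
  m(A_2) = 9/2 - 4 = 1/2.
  m(A_3) = 9 - 13/2 = 5/2.
Contributions c_i * m(A_i):
  (1) * (3/2) = 3/2.
  (3) * (1/2) = 3/2.
  (-2) * (5/2) = -5.
Total: 3/2 + 3/2 - 5 = -2.

-2


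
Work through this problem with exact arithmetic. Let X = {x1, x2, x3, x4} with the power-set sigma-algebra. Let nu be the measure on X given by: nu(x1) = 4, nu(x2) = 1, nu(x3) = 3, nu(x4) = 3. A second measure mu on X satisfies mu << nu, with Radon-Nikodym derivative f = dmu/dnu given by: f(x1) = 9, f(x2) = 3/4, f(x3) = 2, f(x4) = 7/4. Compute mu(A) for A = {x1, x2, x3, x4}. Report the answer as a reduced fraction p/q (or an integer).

By the defining property of the Radon-Nikodym derivative, for every measurable set A,
  mu(A) = integral_A f dnu.
Since nu is a discrete measure concentrated on the atoms of X, the integral over A reduces to the sum
  mu(A) = sum_{x in A} f(x) * nu({x}).
Computing each term:
  x1: f(x1) * nu(x1) = 9 * 4 = 36.
  x2: f(x2) * nu(x2) = 3/4 * 1 = 3/4.
  x3: f(x3) * nu(x3) = 2 * 3 = 6.
  x4: f(x4) * nu(x4) = 7/4 * 3 = 21/4.
Summing: mu(A) = 36 + 3/4 + 6 + 21/4 = 48.

48


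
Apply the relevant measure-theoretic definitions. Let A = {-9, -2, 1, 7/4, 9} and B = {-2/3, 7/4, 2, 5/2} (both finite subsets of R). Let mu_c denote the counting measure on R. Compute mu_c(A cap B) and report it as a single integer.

Counting measure on a finite set equals cardinality. mu_c(A cap B) = |A cap B| (elements appearing in both).
Enumerating the elements of A that also lie in B gives 1 element(s).
So mu_c(A cap B) = 1.

1


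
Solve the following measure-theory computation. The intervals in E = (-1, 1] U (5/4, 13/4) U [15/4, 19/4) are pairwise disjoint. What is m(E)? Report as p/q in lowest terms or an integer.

For pairwise disjoint intervals, m(union_i I_i) = sum_i m(I_i),
and m is invariant under swapping open/closed endpoints (single points have measure 0).
So m(E) = sum_i (b_i - a_i).
  I_1 has length 1 - (-1) = 2.
  I_2 has length 13/4 - 5/4 = 2.
  I_3 has length 19/4 - 15/4 = 1.
Summing:
  m(E) = 2 + 2 + 1 = 5.

5


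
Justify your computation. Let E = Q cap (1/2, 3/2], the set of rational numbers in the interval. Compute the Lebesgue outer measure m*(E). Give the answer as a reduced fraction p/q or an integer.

E = Q cap (1/2, 3/2] is a subset of Q, which is countable. Enumerate Q = {q_1, q_2, ...}; for any eps > 0, cover q_k by the open interval (q_k - eps/2^(k+1), q_k + eps/2^(k+1)), of length eps/2^k. The total cover length is sum_{k>=1} eps/2^k = eps. Hence m*(E) <= m*(Q) <= eps for every eps > 0, and since outer measure is non-negative, m*(E) = 0.

0


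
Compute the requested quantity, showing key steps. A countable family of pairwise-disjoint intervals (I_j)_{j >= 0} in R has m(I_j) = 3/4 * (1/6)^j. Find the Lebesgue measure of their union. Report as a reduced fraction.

By countable additivity of the Lebesgue measure on pairwise disjoint measurable sets,
  m(union_{j >= 0} I_j) = sum_{j >= 0} m(I_j) = sum_{j >= 0} a * r^j,
  with a = 3/4 and r = 1/6.
Since 0 < r = 1/6 < 1, the geometric series converges:
  sum_{j >= 0} a * r^j = a / (1 - r).
  = 3/4 / (1 - 1/6)
  = 3/4 / (5/6)
  = 9/10.

9/10


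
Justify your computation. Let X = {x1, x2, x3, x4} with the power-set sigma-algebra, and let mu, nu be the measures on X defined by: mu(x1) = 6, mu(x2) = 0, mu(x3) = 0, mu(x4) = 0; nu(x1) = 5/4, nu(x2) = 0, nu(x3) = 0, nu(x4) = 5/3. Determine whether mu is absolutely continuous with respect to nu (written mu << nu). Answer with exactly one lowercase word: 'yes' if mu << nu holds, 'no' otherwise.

mu << nu means: every nu-null measurable set is also mu-null; equivalently, for every atom x, if nu({x}) = 0 then mu({x}) = 0.
Checking each atom:
  x1: nu = 5/4 > 0 -> no constraint.
  x2: nu = 0, mu = 0 -> consistent with mu << nu.
  x3: nu = 0, mu = 0 -> consistent with mu << nu.
  x4: nu = 5/3 > 0 -> no constraint.
No atom violates the condition. Therefore mu << nu.

yes


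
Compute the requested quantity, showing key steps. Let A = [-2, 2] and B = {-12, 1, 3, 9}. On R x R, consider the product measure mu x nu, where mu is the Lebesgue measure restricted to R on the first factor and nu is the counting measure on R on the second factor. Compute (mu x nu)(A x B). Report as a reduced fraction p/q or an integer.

For a measurable rectangle A x B, the product measure satisfies
  (mu x nu)(A x B) = mu(A) * nu(B).
  mu(A) = 4.
  nu(B) = 4.
  (mu x nu)(A x B) = 4 * 4 = 16.

16


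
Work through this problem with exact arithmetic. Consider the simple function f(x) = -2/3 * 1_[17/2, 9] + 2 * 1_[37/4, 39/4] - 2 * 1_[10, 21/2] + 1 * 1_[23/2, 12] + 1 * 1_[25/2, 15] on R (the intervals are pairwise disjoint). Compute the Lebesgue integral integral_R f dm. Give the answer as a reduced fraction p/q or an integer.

For a simple function f = sum_i c_i * 1_{A_i} with disjoint A_i,
  integral f dm = sum_i c_i * m(A_i).
Lengths of the A_i:
  m(A_1) = 9 - 17/2 = 1/2.
  m(A_2) = 39/4 - 37/4 = 1/2.
  m(A_3) = 21/2 - 10 = 1/2.
  m(A_4) = 12 - 23/2 = 1/2.
  m(A_5) = 15 - 25/2 = 5/2.
Contributions c_i * m(A_i):
  (-2/3) * (1/2) = -1/3.
  (2) * (1/2) = 1.
  (-2) * (1/2) = -1.
  (1) * (1/2) = 1/2.
  (1) * (5/2) = 5/2.
Total: -1/3 + 1 - 1 + 1/2 + 5/2 = 8/3.

8/3


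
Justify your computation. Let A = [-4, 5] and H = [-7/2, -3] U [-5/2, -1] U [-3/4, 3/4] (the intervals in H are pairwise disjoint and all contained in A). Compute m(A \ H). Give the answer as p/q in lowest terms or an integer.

The ambient interval has length m(A) = 5 - (-4) = 9.
Since the holes are disjoint and sit inside A, by finite additivity
  m(H) = sum_i (b_i - a_i), and m(A \ H) = m(A) - m(H).
Computing the hole measures:
  m(H_1) = -3 - (-7/2) = 1/2.
  m(H_2) = -1 - (-5/2) = 3/2.
  m(H_3) = 3/4 - (-3/4) = 3/2.
Summed: m(H) = 1/2 + 3/2 + 3/2 = 7/2.
So m(A \ H) = 9 - 7/2 = 11/2.

11/2


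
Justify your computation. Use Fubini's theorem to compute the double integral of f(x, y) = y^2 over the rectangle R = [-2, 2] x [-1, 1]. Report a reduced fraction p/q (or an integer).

f(x, y) is a tensor product of a function of x and a function of y, and both factors are bounded continuous (hence Lebesgue integrable) on the rectangle, so Fubini's theorem applies:
  integral_R f d(m x m) = (integral_a1^b1 1 dx) * (integral_a2^b2 y^2 dy).
Inner integral in x: integral_{-2}^{2} 1 dx = (2^1 - (-2)^1)/1
  = 4.
Inner integral in y: integral_{-1}^{1} y^2 dy = (1^3 - (-1)^3)/3
  = 2/3.
Product: (4) * (2/3) = 8/3.

8/3


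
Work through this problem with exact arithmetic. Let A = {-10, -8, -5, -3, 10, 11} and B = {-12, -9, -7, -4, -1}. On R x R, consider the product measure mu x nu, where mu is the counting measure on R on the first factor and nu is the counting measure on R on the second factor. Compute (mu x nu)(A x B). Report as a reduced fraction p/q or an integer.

For a measurable rectangle A x B, the product measure satisfies
  (mu x nu)(A x B) = mu(A) * nu(B).
  mu(A) = 6.
  nu(B) = 5.
  (mu x nu)(A x B) = 6 * 5 = 30.

30


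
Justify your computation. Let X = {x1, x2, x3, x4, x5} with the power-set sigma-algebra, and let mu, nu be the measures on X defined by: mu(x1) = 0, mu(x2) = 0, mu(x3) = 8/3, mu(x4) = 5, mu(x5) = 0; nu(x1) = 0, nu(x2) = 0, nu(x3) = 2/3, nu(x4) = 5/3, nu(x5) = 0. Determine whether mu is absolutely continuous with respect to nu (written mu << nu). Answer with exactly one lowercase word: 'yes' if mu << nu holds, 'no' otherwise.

mu << nu means: every nu-null measurable set is also mu-null; equivalently, for every atom x, if nu({x}) = 0 then mu({x}) = 0.
Checking each atom:
  x1: nu = 0, mu = 0 -> consistent with mu << nu.
  x2: nu = 0, mu = 0 -> consistent with mu << nu.
  x3: nu = 2/3 > 0 -> no constraint.
  x4: nu = 5/3 > 0 -> no constraint.
  x5: nu = 0, mu = 0 -> consistent with mu << nu.
No atom violates the condition. Therefore mu << nu.

yes


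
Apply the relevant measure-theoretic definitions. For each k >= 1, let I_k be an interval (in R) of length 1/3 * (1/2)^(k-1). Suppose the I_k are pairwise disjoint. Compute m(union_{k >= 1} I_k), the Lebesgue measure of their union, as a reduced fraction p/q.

By countable additivity of the Lebesgue measure on pairwise disjoint measurable sets,
  m(union_{k >= 1} I_k) = sum_{k >= 1} m(I_k) = sum_{k >= 1} a * r^(k-1),
  with a = 1/3 and r = 1/2.
Since 0 < r = 1/2 < 1, the geometric series converges:
  sum_{k >= 1} a * r^(k-1) = a / (1 - r).
  = 1/3 / (1 - 1/2)
  = 1/3 / (1/2)
  = 2/3.

2/3


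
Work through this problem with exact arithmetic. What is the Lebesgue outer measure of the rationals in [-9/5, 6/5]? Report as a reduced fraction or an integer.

Q cap [-9/5, 6/5] is countable; list its elements as q_1, q_2, ... . Fix eps > 0 and cover the k-th point by an interval of length eps * 2^(-k). The cover has total length eps * sum_{k>=1} 2^(-k) = eps, so by definition of outer measure m*(Q cap [-9/5, 6/5]) <= eps. Since eps was arbitrary and m* >= 0, the outer measure is 0.

0
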